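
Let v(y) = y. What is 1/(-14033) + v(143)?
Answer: 2006718/14033 ≈ 143.00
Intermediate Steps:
1/(-14033) + v(143) = 1/(-14033) + 143 = -1/14033 + 143 = 2006718/14033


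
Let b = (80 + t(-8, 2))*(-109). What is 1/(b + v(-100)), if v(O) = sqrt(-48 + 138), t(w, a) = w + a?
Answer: -4033/32530133 - 3*sqrt(10)/65060266 ≈ -0.00012412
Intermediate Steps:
t(w, a) = a + w
v(O) = 3*sqrt(10) (v(O) = sqrt(90) = 3*sqrt(10))
b = -8066 (b = (80 + (2 - 8))*(-109) = (80 - 6)*(-109) = 74*(-109) = -8066)
1/(b + v(-100)) = 1/(-8066 + 3*sqrt(10))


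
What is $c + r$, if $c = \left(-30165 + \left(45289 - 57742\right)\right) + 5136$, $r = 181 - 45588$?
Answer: $-82889$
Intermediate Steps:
$r = -45407$ ($r = 181 - 45588 = -45407$)
$c = -37482$ ($c = \left(-30165 - 12453\right) + 5136 = -42618 + 5136 = -37482$)
$c + r = -37482 - 45407 = -82889$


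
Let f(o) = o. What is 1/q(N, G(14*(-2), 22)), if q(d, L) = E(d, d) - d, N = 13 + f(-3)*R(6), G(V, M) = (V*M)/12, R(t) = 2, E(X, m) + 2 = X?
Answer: -1/2 ≈ -0.50000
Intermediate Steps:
E(X, m) = -2 + X
G(V, M) = M*V/12 (G(V, M) = (M*V)*(1/12) = M*V/12)
N = 7 (N = 13 - 3*2 = 13 - 6 = 7)
q(d, L) = -2 (q(d, L) = (-2 + d) - d = -2)
1/q(N, G(14*(-2), 22)) = 1/(-2) = -1/2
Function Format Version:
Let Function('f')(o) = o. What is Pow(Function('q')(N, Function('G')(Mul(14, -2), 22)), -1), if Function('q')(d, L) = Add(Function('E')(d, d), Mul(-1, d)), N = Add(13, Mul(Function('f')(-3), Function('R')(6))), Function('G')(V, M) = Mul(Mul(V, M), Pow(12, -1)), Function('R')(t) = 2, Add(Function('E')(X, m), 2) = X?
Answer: Rational(-1, 2) ≈ -0.50000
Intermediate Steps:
Function('E')(X, m) = Add(-2, X)
Function('G')(V, M) = Mul(Rational(1, 12), M, V) (Function('G')(V, M) = Mul(Mul(M, V), Rational(1, 12)) = Mul(Rational(1, 12), M, V))
N = 7 (N = Add(13, Mul(-3, 2)) = Add(13, -6) = 7)
Function('q')(d, L) = -2 (Function('q')(d, L) = Add(Add(-2, d), Mul(-1, d)) = -2)
Pow(Function('q')(N, Function('G')(Mul(14, -2), 22)), -1) = Pow(-2, -1) = Rational(-1, 2)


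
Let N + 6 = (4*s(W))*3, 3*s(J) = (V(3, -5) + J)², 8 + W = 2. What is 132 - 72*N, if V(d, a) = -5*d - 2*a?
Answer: -34284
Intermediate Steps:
W = -6 (W = -8 + 2 = -6)
s(J) = (-5 + J)²/3 (s(J) = ((-5*3 - 2*(-5)) + J)²/3 = ((-15 + 10) + J)²/3 = (-5 + J)²/3)
N = 478 (N = -6 + (4*((-5 - 6)²/3))*3 = -6 + (4*((⅓)*(-11)²))*3 = -6 + (4*((⅓)*121))*3 = -6 + (4*(121/3))*3 = -6 + (484/3)*3 = -6 + 484 = 478)
132 - 72*N = 132 - 72*478 = 132 - 34416 = -34284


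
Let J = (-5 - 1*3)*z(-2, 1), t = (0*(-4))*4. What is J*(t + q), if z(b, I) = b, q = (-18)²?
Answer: 5184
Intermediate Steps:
q = 324
t = 0 (t = 0*4 = 0)
J = 16 (J = (-5 - 1*3)*(-2) = (-5 - 3)*(-2) = -8*(-2) = 16)
J*(t + q) = 16*(0 + 324) = 16*324 = 5184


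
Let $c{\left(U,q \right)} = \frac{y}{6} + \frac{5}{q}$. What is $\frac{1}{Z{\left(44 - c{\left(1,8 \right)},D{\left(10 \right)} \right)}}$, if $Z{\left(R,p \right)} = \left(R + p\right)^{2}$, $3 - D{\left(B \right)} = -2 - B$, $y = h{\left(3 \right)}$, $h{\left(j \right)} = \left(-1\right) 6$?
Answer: $\frac{64}{225625} \approx 0.00028366$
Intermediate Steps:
$h{\left(j \right)} = -6$
$y = -6$
$c{\left(U,q \right)} = -1 + \frac{5}{q}$ ($c{\left(U,q \right)} = - \frac{6}{6} + \frac{5}{q} = \left(-6\right) \frac{1}{6} + \frac{5}{q} = -1 + \frac{5}{q}$)
$D{\left(B \right)} = 5 + B$ ($D{\left(B \right)} = 3 - \left(-2 - B\right) = 3 + \left(2 + B\right) = 5 + B$)
$\frac{1}{Z{\left(44 - c{\left(1,8 \right)},D{\left(10 \right)} \right)}} = \frac{1}{\left(\left(44 - \frac{5 - 8}{8}\right) + \left(5 + 10\right)\right)^{2}} = \frac{1}{\left(\left(44 - \frac{5 - 8}{8}\right) + 15\right)^{2}} = \frac{1}{\left(\left(44 - \frac{1}{8} \left(-3\right)\right) + 15\right)^{2}} = \frac{1}{\left(\left(44 - - \frac{3}{8}\right) + 15\right)^{2}} = \frac{1}{\left(\left(44 + \frac{3}{8}\right) + 15\right)^{2}} = \frac{1}{\left(\frac{355}{8} + 15\right)^{2}} = \frac{1}{\left(\frac{475}{8}\right)^{2}} = \frac{1}{\frac{225625}{64}} = \frac{64}{225625}$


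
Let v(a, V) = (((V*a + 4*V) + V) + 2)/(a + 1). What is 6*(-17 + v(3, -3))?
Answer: -135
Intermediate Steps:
v(a, V) = (2 + 5*V + V*a)/(1 + a) (v(a, V) = (((4*V + V*a) + V) + 2)/(1 + a) = ((5*V + V*a) + 2)/(1 + a) = (2 + 5*V + V*a)/(1 + a))
6*(-17 + v(3, -3)) = 6*(-17 + (2 + 5*(-3) - 3*3)/(1 + 3)) = 6*(-17 + (2 - 15 - 9)/4) = 6*(-17 + (¼)*(-22)) = 6*(-17 - 11/2) = 6*(-45/2) = -135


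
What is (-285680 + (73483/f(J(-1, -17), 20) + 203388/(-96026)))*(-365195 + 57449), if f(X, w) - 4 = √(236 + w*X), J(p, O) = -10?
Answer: 20563036248554253/240065 ≈ 8.5656e+10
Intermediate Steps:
f(X, w) = 4 + √(236 + X*w) (f(X, w) = 4 + √(236 + w*X) = 4 + √(236 + X*w))
(-285680 + (73483/f(J(-1, -17), 20) + 203388/(-96026)))*(-365195 + 57449) = (-285680 + (73483/(4 + √(236 - 10*20)) + 203388/(-96026)))*(-365195 + 57449) = (-285680 + (73483/(4 + √(236 - 200)) + 203388*(-1/96026)))*(-307746) = (-285680 + (73483/(4 + √36) - 101694/48013))*(-307746) = (-285680 + (73483/(4 + 6) - 101694/48013))*(-307746) = (-285680 + (73483/10 - 101694/48013))*(-307746) = (-285680 + 3527122339/480130)*(-307746) = -133636416061/480130*(-307746) = 20563036248554253/240065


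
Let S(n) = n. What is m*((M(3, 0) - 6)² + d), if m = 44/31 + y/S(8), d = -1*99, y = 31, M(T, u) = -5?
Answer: 14443/124 ≈ 116.48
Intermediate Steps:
d = -99
m = 1313/248 (m = 44/31 + 31/8 = 1313/248 ≈ 5.2944)
m*((M(3, 0) - 6)² + d) = 1313*((-5 - 6)² - 99)/248 = 1313*((-11)² - 99)/248 = 1313*(121 - 99)/248 = (1313/248)*22 = 14443/124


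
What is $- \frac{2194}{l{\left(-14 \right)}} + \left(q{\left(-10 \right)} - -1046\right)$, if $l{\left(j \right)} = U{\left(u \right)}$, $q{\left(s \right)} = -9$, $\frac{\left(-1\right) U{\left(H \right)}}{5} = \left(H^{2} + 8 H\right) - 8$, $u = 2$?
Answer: $\frac{32207}{30} \approx 1073.6$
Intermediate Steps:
$U{\left(H \right)} = 40 - 40 H - 5 H^{2}$ ($U{\left(H \right)} = - 5 \left(\left(H^{2} + 8 H\right) - 8\right) = - 5 \left(-8 + H^{2} + 8 H\right) = 40 - 40 H - 5 H^{2}$)
$l{\left(j \right)} = -60$ ($l{\left(j \right)} = 40 - 80 - 5 \cdot 2^{2} = 40 - 80 - 20 = -60$)
$- \frac{2194}{l{\left(-14 \right)}} + \left(q{\left(-10 \right)} - -1046\right) = - \frac{2194}{-60} - -1037 = \left(-2194\right) \left(- \frac{1}{60}\right) + \left(-9 + 1046\right) = \frac{1097}{30} + 1037 = \frac{32207}{30}$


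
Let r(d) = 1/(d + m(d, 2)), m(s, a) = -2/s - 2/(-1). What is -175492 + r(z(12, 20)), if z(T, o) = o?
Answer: -38432738/219 ≈ -1.7549e+5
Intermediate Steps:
m(s, a) = 2 - 2/s (m(s, a) = -2/s - 2*(-1) = -2/s + 2 = 2 - 2/s)
r(d) = 1/(2 + d - 2/d) (r(d) = 1/(d + (2 - 2/d)) = 1/(2 + d - 2/d))
-175492 + r(z(12, 20)) = -175492 + 20/(-2 + 20**2 + 2*20) = -175492 + 20/(-2 + 400 + 40) = -175492 + 20/438 = -175492 + 20*(1/438) = -175492 + 10/219 = -38432738/219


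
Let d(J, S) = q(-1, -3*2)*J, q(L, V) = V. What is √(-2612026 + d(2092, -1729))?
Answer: I*√2624578 ≈ 1620.1*I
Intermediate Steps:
d(J, S) = -6*J (d(J, S) = (-3*2)*J = -6*J)
√(-2612026 + d(2092, -1729)) = √(-2612026 - 6*2092) = √(-2612026 - 12552) = √(-2624578) = I*√2624578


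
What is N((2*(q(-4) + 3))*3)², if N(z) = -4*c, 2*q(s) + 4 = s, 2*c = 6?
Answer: 144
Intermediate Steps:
c = 3 (c = (½)*6 = 3)
q(s) = -2 + s/2
N(z) = -12 (N(z) = -4*3 = -12)
N((2*(q(-4) + 3))*3)² = (-12)² = 144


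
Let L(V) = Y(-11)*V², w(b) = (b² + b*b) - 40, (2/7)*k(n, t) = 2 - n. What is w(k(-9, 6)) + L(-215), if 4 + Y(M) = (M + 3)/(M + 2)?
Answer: -2535959/18 ≈ -1.4089e+5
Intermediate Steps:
k(n, t) = 7 - 7*n/2 (k(n, t) = 7*(2 - n)/2 = 7 - 7*n/2)
Y(M) = -4 + (3 + M)/(2 + M) (Y(M) = -4 + (M + 3)/(M + 2) = -4 + (3 + M)/(2 + M))
w(b) = -40 + 2*b² (w(b) = (b² + b²) - 40 = 2*b² - 40 = -40 + 2*b²)
L(V) = -28*V²/9 (L(V) = ((-5 - 3*(-11))/(2 - 11))*V² = ((-5 + 33)/(-9))*V² = (-⅑*28)*V² = -28*V²/9)
w(k(-9, 6)) + L(-215) = (-40 + 2*(7 - 7/2*(-9))²) - 28/9*(-215)² = (-40 + 2*(7 + 63/2)²) - 28/9*46225 = (-40 + 2*(77/2)²) - 1294300/9 = (-40 + 2*(5929/4)) - 1294300/9 = (-40 + 5929/2) - 1294300/9 = 5849/2 - 1294300/9 = -2535959/18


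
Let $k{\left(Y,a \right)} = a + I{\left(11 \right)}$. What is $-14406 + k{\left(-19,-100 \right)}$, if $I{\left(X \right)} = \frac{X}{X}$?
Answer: $-14505$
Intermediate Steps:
$I{\left(X \right)} = 1$
$k{\left(Y,a \right)} = 1 + a$ ($k{\left(Y,a \right)} = a + 1 = 1 + a$)
$-14406 + k{\left(-19,-100 \right)} = -14406 + \left(1 - 100\right) = -14406 - 99 = -14505$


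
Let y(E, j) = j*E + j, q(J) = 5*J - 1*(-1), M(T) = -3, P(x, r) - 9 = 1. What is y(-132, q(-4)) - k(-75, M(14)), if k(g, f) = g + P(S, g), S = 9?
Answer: 2554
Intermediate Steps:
P(x, r) = 10 (P(x, r) = 9 + 1 = 10)
k(g, f) = 10 + g (k(g, f) = g + 10 = 10 + g)
q(J) = 1 + 5*J (q(J) = 5*J + 1 = 1 + 5*J)
y(E, j) = j + E*j (y(E, j) = E*j + j = j + E*j)
y(-132, q(-4)) - k(-75, M(14)) = (1 + 5*(-4))*(1 - 132) - (10 - 75) = (1 - 20)*(-131) - 1*(-65) = -19*(-131) + 65 = 2489 + 65 = 2554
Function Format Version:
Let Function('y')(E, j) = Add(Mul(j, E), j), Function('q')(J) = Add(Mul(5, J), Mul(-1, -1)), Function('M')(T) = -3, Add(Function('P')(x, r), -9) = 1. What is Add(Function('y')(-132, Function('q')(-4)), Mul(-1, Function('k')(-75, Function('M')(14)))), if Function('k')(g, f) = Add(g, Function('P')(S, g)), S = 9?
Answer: 2554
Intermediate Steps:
Function('P')(x, r) = 10 (Function('P')(x, r) = Add(9, 1) = 10)
Function('k')(g, f) = Add(10, g) (Function('k')(g, f) = Add(g, 10) = Add(10, g))
Function('q')(J) = Add(1, Mul(5, J)) (Function('q')(J) = Add(Mul(5, J), 1) = Add(1, Mul(5, J)))
Function('y')(E, j) = Add(j, Mul(E, j)) (Function('y')(E, j) = Add(Mul(E, j), j) = Add(j, Mul(E, j)))
Add(Function('y')(-132, Function('q')(-4)), Mul(-1, Function('k')(-75, Function('M')(14)))) = Add(Mul(Add(1, Mul(5, -4)), Add(1, -132)), Mul(-1, Add(10, -75))) = Add(Mul(Add(1, -20), -131), Mul(-1, -65)) = Add(Mul(-19, -131), 65) = Add(2489, 65) = 2554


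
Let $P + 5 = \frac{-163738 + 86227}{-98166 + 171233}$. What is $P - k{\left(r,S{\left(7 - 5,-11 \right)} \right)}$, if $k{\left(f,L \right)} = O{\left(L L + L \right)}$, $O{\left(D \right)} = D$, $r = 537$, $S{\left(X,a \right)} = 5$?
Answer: $- \frac{2634856}{73067} \approx -36.061$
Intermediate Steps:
$k{\left(f,L \right)} = L + L^{2}$ ($k{\left(f,L \right)} = L L + L = L^{2} + L = L + L^{2}$)
$P = - \frac{442846}{73067}$ ($P = -5 + \frac{-163738 + 86227}{-98166 + 171233} = -5 - \frac{77511}{73067} = - \frac{442846}{73067} \approx -6.0608$)
$P - k{\left(r,S{\left(7 - 5,-11 \right)} \right)} = - \frac{442846}{73067} - 5 \left(1 + 5\right) = - \frac{442846}{73067} - 5 \cdot 6 = - \frac{442846}{73067} - 30 = - \frac{2634856}{73067}$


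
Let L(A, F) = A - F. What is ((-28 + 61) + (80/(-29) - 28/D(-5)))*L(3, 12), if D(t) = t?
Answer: -46773/145 ≈ -322.57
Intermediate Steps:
((-28 + 61) + (80/(-29) - 28/D(-5)))*L(3, 12) = ((-28 + 61) + (80/(-29) - 28/(-5)))*(3 - 1*12) = (33 + (80*(-1/29) - 28*(-1/5)))*(3 - 12) = (33 + (-80/29 + 28/5))*(-9) = (33 + 412/145)*(-9) = (5197/145)*(-9) = -46773/145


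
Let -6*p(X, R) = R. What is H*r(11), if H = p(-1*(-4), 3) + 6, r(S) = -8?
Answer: -44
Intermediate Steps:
p(X, R) = -R/6
H = 11/2 (H = -⅙*3 + 6 = -½ + 6 = 11/2 ≈ 5.5000)
H*r(11) = (11/2)*(-8) = -44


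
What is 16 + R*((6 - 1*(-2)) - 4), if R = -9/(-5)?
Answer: 116/5 ≈ 23.200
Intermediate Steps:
R = 9/5 (R = -9*(-⅕) = 9/5 ≈ 1.8000)
16 + R*((6 - 1*(-2)) - 4) = 16 + 9*((6 - 1*(-2)) - 4)/5 = 16 + 9*((6 + 2) - 1*4)/5 = 16 + 9*(8 - 4)/5 = 16 + (9/5)*4 = 16 + 36/5 = 116/5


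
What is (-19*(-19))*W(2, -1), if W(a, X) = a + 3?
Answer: 1805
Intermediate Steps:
W(a, X) = 3 + a
(-19*(-19))*W(2, -1) = (-19*(-19))*(3 + 2) = 361*5 = 1805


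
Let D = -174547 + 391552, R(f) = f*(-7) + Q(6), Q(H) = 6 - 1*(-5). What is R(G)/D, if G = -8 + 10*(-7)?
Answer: 557/217005 ≈ 0.0025668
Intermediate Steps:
Q(H) = 11 (Q(H) = 6 + 5 = 11)
G = -78 (G = -8 - 70 = -78)
R(f) = 11 - 7*f (R(f) = f*(-7) + 11 = -7*f + 11 = 11 - 7*f)
D = 217005
R(G)/D = (11 - 7*(-78))/217005 = (11 + 546)*(1/217005) = 557*(1/217005) = 557/217005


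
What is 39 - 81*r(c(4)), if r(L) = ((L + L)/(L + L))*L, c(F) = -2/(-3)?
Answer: -15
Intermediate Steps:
c(F) = ⅔ (c(F) = -2*(-⅓) = ⅔)
r(L) = L (r(L) = ((2*L)/((2*L)))*L = ((2*L)*(1/(2*L)))*L = 1*L = L)
39 - 81*r(c(4)) = 39 - 81*⅔ = 39 - 54 = -15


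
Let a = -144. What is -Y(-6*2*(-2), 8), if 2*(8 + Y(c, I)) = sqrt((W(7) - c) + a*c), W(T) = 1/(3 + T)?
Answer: 8 - I*sqrt(347990)/20 ≈ 8.0 - 29.495*I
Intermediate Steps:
Y(c, I) = -8 + sqrt(1/10 - 145*c)/2 (Y(c, I) = -8 + sqrt((1/(3 + 7) - c) - 144*c)/2 = -8 + sqrt((1/10 - c) - 144*c)/2 = -8 + sqrt(1/10 - 145*c)/2)
-Y(-6*2*(-2), 8) = -(-8 + sqrt(10 - 14500*(-6*2)*(-2))/20) = -(-8 + sqrt(10 - (-174000)*(-2))/20) = -(-8 + sqrt(10 - 14500*24)/20) = -(-8 + sqrt(10 - 348000)/20) = -(-8 + sqrt(-347990)/20) = -(-8 + (I*sqrt(347990))/20) = -(-8 + I*sqrt(347990)/20) = 8 - I*sqrt(347990)/20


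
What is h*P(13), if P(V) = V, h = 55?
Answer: 715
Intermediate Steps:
h*P(13) = 55*13 = 715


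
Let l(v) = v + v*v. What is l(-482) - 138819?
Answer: 93023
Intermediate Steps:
l(v) = v + v**2
l(-482) - 138819 = -482*(1 - 482) - 138819 = -482*(-481) - 138819 = 231842 - 138819 = 93023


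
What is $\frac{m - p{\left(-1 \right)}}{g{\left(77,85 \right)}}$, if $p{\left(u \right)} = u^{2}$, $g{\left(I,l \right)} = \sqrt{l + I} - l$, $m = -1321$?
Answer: $\frac{112370}{7063} + \frac{11898 \sqrt{2}}{7063} \approx 18.292$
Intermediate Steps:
$g{\left(I,l \right)} = \sqrt{I + l} - l$
$\frac{m - p{\left(-1 \right)}}{g{\left(77,85 \right)}} = \frac{-1321 - \left(-1\right)^{2}}{\sqrt{77 + 85} - 85} = \frac{-1321 - 1}{\sqrt{162} - 85} = \frac{-1321 - 1}{9 \sqrt{2} - 85} = - \frac{1322}{-85 + 9 \sqrt{2}}$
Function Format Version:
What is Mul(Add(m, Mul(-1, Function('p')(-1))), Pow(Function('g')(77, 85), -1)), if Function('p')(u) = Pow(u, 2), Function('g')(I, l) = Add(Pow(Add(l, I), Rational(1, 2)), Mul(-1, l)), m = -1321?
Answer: Add(Rational(112370, 7063), Mul(Rational(11898, 7063), Pow(2, Rational(1, 2)))) ≈ 18.292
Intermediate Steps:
Function('g')(I, l) = Add(Pow(Add(I, l), Rational(1, 2)), Mul(-1, l))
Mul(Add(m, Mul(-1, Function('p')(-1))), Pow(Function('g')(77, 85), -1)) = Mul(Add(-1321, Mul(-1, Pow(-1, 2))), Pow(Add(Pow(Add(77, 85), Rational(1, 2)), Mul(-1, 85)), -1)) = Mul(Add(-1321, Mul(-1, 1)), Pow(Add(Pow(162, Rational(1, 2)), -85), -1)) = Mul(Add(-1321, -1), Pow(Add(Mul(9, Pow(2, Rational(1, 2))), -85), -1)) = Mul(-1322, Pow(Add(-85, Mul(9, Pow(2, Rational(1, 2)))), -1))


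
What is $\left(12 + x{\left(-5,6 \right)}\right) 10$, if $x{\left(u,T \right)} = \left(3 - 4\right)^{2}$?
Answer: $130$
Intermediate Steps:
$x{\left(u,T \right)} = 1$ ($x{\left(u,T \right)} = \left(-1\right)^{2} = 1$)
$\left(12 + x{\left(-5,6 \right)}\right) 10 = \left(12 + 1\right) 10 = 13 \cdot 10 = 130$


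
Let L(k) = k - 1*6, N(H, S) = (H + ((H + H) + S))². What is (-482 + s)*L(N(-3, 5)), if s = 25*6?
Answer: -3320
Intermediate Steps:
s = 150
N(H, S) = (S + 3*H)² (N(H, S) = (H + (2*H + S))² = (H + (S + 2*H))² = (S + 3*H)²)
L(k) = -6 + k (L(k) = k - 6 = -6 + k)
(-482 + s)*L(N(-3, 5)) = (-482 + 150)*(-6 + (5 + 3*(-3))²) = -332*(-6 + (5 - 9)²) = -332*(-6 + (-4)²) = -332*(-6 + 16) = -332*10 = -3320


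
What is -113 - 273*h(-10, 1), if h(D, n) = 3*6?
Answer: -5027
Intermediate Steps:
h(D, n) = 18
-113 - 273*h(-10, 1) = -113 - 273*18 = -113 - 4914 = -5027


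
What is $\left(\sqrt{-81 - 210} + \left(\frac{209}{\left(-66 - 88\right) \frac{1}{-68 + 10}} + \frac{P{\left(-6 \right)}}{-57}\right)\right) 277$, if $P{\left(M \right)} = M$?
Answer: $\frac{2903791}{133} + 277 i \sqrt{291} \approx 21833.0 + 4725.3 i$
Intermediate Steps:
$\left(\sqrt{-81 - 210} + \left(\frac{209}{\left(-66 - 88\right) \frac{1}{-68 + 10}} + \frac{P{\left(-6 \right)}}{-57}\right)\right) 277 = \left(\sqrt{-81 - 210} - \left(- \frac{2}{19} - 209 \frac{-68 + 10}{-66 - 88}\right)\right) 277 = \left(\sqrt{-291} - \left(- \frac{2}{19} - \frac{209}{\left(-154\right) \frac{1}{-58}}\right)\right) 277 = \left(i \sqrt{291} + \left(\frac{209}{\left(-154\right) \left(- \frac{1}{58}\right)} + \frac{2}{19}\right)\right) 277 = \left(i \sqrt{291} + \left(\frac{209}{\frac{77}{29}} + \frac{2}{19}\right)\right) 277 = \left(i \sqrt{291} + \left(209 \cdot \frac{29}{77} + \frac{2}{19}\right)\right) 277 = \left(i \sqrt{291} + \left(\frac{551}{7} + \frac{2}{19}\right)\right) 277 = \left(i \sqrt{291} + \frac{10483}{133}\right) 277 = \left(\frac{10483}{133} + i \sqrt{291}\right) 277 = \frac{2903791}{133} + 277 i \sqrt{291}$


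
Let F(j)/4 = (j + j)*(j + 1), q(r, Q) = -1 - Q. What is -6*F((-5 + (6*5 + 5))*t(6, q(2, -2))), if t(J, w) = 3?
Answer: -393120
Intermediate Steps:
F(j) = 8*j*(1 + j) (F(j) = 4*((j + j)*(j + 1)) = 4*((2*j)*(1 + j)) = 4*(2*j*(1 + j)) = 8*j*(1 + j))
-6*F((-5 + (6*5 + 5))*t(6, q(2, -2))) = -48*(-5 + (6*5 + 5))*3*(1 + (-5 + (6*5 + 5))*3) = -48*(-5 + (30 + 5))*3*(1 + (-5 + (30 + 5))*3) = -48*(-5 + 35)*3*(1 + (-5 + 35)*3) = -48*30*3*(1 + 30*3) = -48*90*(1 + 90) = -48*90*91 = -6*65520 = -393120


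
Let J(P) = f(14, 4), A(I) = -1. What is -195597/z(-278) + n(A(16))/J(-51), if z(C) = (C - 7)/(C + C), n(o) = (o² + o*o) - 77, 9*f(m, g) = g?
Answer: -145066701/380 ≈ -3.8175e+5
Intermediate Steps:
f(m, g) = g/9
n(o) = -77 + 2*o² (n(o) = (o² + o²) - 77 = 2*o² - 77 = -77 + 2*o²)
J(P) = 4/9 (J(P) = (⅑)*4 = 4/9)
z(C) = (-7 + C)/(2*C) (z(C) = (-7 + C)/((2*C)) = (-7 + C)*(1/(2*C)) = (-7 + C)/(2*C))
-195597/z(-278) + n(A(16))/J(-51) = -195597*(-556/(-7 - 278)) + (-77 + 2*(-1)²)/(4/9) = -195597/((½)*(-1/278)*(-285)) + (-77 + 2*1)*(9/4) = -195597/285/556 + (-77 + 2)*(9/4) = -195597*556/285 - 75*9/4 = -36250644/95 - 675/4 = -145066701/380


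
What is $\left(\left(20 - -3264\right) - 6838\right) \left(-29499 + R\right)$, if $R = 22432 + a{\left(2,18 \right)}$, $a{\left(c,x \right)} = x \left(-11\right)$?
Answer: $25819810$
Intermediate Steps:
$a{\left(c,x \right)} = - 11 x$
$R = 22234$ ($R = 22432 - 198 = 22234$)
$\left(\left(20 - -3264\right) - 6838\right) \left(-29499 + R\right) = \left(\left(20 - -3264\right) - 6838\right) \left(-29499 + 22234\right) = \left(\left(20 + 3264\right) - 6838\right) \left(-7265\right) = \left(3284 - 6838\right) \left(-7265\right) = \left(-3554\right) \left(-7265\right) = 25819810$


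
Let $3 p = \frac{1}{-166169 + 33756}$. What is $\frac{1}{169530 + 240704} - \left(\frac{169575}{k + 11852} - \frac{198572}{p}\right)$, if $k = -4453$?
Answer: $- \frac{34203970958976188897}{433617338} \approx -7.8881 \cdot 10^{10}$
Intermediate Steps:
$p = - \frac{1}{397239}$ ($p = \frac{1}{3 \left(-166169 + 33756\right)} = \frac{1}{3 \left(-132413\right)} = \frac{1}{3} \left(- \frac{1}{132413}\right) = - \frac{1}{397239} \approx -2.5174 \cdot 10^{-6}$)
$\frac{1}{169530 + 240704} - \left(\frac{169575}{k + 11852} - \frac{198572}{p}\right) = \frac{1}{169530 + 240704} - \left(\frac{169575}{-4453 + 11852} - \frac{198572}{- \frac{1}{397239}}\right) = \frac{1}{410234} - \left(\frac{169575}{7399} - -78880542708\right) = \frac{1}{410234} - \left(169575 \cdot \frac{1}{7399} + 78880542708\right) = \frac{1}{410234} - \left(\frac{24225}{1057} + 78880542708\right) = \frac{1}{410234} - \frac{83376733666581}{1057} = - \frac{34203970958976188897}{433617338}$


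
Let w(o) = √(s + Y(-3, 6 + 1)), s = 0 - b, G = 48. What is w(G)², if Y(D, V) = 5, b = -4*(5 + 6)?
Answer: 49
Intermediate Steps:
b = -44 (b = -4*11 = -44)
s = 44 (s = 0 - 1*(-44) = 0 + 44 = 44)
w(o) = 7 (w(o) = √(44 + 5) = √49 = 7)
w(G)² = 7² = 49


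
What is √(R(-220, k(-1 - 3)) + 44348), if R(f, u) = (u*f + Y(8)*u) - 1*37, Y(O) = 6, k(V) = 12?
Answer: 13*√247 ≈ 204.31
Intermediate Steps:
R(f, u) = -37 + 6*u + f*u (R(f, u) = (u*f + 6*u) - 1*37 = (f*u + 6*u) - 37 = (6*u + f*u) - 37 = -37 + 6*u + f*u)
√(R(-220, k(-1 - 3)) + 44348) = √((-37 + 6*12 - 220*12) + 44348) = √((-37 + 72 - 2640) + 44348) = √(-2605 + 44348) = √41743 = 13*√247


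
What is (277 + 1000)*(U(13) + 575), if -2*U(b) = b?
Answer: 1451949/2 ≈ 7.2597e+5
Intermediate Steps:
U(b) = -b/2
(277 + 1000)*(U(13) + 575) = (277 + 1000)*(-½*13 + 575) = 1277*(-13/2 + 575) = 1277*(1137/2) = 1451949/2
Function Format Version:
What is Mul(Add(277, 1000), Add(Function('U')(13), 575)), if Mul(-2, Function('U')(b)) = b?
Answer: Rational(1451949, 2) ≈ 7.2597e+5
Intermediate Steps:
Function('U')(b) = Mul(Rational(-1, 2), b)
Mul(Add(277, 1000), Add(Function('U')(13), 575)) = Mul(Add(277, 1000), Add(Mul(Rational(-1, 2), 13), 575)) = Mul(1277, Add(Rational(-13, 2), 575)) = Mul(1277, Rational(1137, 2)) = Rational(1451949, 2)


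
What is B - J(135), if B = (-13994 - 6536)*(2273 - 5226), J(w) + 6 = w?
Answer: 60624961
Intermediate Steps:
J(w) = -6 + w
B = 60625090 (B = -20530*(-2953) = 60625090)
B - J(135) = 60625090 - (-6 + 135) = 60625090 - 1*129 = 60625090 - 129 = 60624961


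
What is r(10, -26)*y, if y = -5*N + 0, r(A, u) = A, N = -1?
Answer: 50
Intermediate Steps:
y = 5 (y = -5*(-1) + 0 = 5 + 0 = 5)
r(10, -26)*y = 10*5 = 50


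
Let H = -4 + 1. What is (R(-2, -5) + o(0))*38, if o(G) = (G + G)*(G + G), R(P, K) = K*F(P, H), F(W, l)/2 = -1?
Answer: 380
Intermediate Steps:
H = -3
F(W, l) = -2 (F(W, l) = 2*(-1) = -2)
R(P, K) = -2*K (R(P, K) = K*(-2) = -2*K)
o(G) = 4*G² (o(G) = (2*G)*(2*G) = 4*G²)
(R(-2, -5) + o(0))*38 = (-2*(-5) + 4*0²)*38 = (10 + 4*0)*38 = (10 + 0)*38 = 10*38 = 380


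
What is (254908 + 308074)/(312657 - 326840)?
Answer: -562982/14183 ≈ -39.694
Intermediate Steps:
(254908 + 308074)/(312657 - 326840) = 562982/(-14183) = 562982*(-1/14183) = -562982/14183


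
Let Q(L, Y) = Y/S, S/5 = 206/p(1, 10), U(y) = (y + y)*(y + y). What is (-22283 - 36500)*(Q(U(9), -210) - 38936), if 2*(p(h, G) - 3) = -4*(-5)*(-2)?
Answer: 235722827933/103 ≈ 2.2886e+9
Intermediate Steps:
p(h, G) = -17 (p(h, G) = 3 + (-4*(-5)*(-2))/2 = 3 + (20*(-2))/2 = 3 + (½)*(-40) = 3 - 20 = -17)
U(y) = 4*y² (U(y) = (2*y)*(2*y) = 4*y²)
S = -1030/17 (S = 5*(206/(-17)) = 5*(206*(-1/17)) = 5*(-206/17) = -1030/17 ≈ -60.588)
Q(L, Y) = -17*Y/1030 (Q(L, Y) = Y/(-1030/17) = Y*(-17/1030) = -17*Y/1030)
(-22283 - 36500)*(Q(U(9), -210) - 38936) = (-22283 - 36500)*(-17/1030*(-210) - 38936) = -58783*(357/103 - 38936) = -58783*(-4010051/103) = 235722827933/103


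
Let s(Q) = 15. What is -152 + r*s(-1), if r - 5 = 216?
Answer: 3163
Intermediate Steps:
r = 221 (r = 5 + 216 = 221)
-152 + r*s(-1) = -152 + 221*15 = -152 + 3315 = 3163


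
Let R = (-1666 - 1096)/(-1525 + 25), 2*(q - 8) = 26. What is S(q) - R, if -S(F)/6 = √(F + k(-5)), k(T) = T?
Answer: -19381/750 ≈ -25.841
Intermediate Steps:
q = 21 (q = 8 + (½)*26 = 8 + 13 = 21)
R = 1381/750 (R = -2762/(-1500) = -2762*(-1/1500) = 1381/750 ≈ 1.8413)
S(F) = -6*√(-5 + F) (S(F) = -6*√(F - 5) = -6*√(-5 + F))
S(q) - R = -6*√(-5 + 21) - 1*1381/750 = -6*√16 - 1381/750 = -6*4 - 1381/750 = -24 - 1381/750 = -19381/750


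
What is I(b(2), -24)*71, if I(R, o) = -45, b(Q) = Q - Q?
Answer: -3195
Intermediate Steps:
b(Q) = 0
I(b(2), -24)*71 = -45*71 = -3195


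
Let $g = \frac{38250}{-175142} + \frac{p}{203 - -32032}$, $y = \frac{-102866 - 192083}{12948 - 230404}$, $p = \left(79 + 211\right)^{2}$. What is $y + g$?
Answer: $\frac{460007904975233}{122769185457072} \approx 3.7469$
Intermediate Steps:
$p = 84100$ ($p = 290^{2} = 84100$)
$y = \frac{294949}{217456}$ ($y = - \frac{294949}{-217456} = \left(-294949\right) \left(- \frac{1}{217456}\right) = \frac{294949}{217456} \approx 1.3564$)
$g = \frac{1349645345}{564570237}$ ($g = \frac{38250}{-175142} + \frac{84100}{203 - -32032} = 38250 \left(- \frac{1}{175142}\right) + \frac{84100}{203 + 32032} = - \frac{19125}{87571} + \frac{84100}{32235} = - \frac{19125}{87571} + 84100 \cdot \frac{1}{32235} = - \frac{19125}{87571} + \frac{16820}{6447} = \frac{1349645345}{564570237} \approx 2.3906$)
$y + g = \frac{294949}{217456} + \frac{1349645345}{564570237} = \frac{460007904975233}{122769185457072}$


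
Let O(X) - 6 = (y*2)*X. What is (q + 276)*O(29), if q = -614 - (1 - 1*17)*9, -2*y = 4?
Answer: 21340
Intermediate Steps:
y = -2 (y = -½*4 = -2)
O(X) = 6 - 4*X (O(X) = 6 + (-2*2)*X = 6 - 4*X)
q = -470 (q = -614 - (1 - 17)*9 = -614 - (-16)*9 = -614 - 1*(-144) = -614 + 144 = -470)
(q + 276)*O(29) = (-470 + 276)*(6 - 4*29) = -194*(6 - 116) = -194*(-110) = 21340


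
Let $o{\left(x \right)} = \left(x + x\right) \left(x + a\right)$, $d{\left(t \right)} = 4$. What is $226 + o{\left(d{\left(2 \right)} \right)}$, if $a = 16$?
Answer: $386$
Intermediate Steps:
$o{\left(x \right)} = 2 x \left(16 + x\right)$ ($o{\left(x \right)} = \left(x + x\right) \left(x + 16\right) = 2 x \left(16 + x\right)$)
$226 + o{\left(d{\left(2 \right)} \right)} = 226 + 2 \cdot 4 \left(16 + 4\right) = 226 + 2 \cdot 4 \cdot 20 = 226 + 160 = 386$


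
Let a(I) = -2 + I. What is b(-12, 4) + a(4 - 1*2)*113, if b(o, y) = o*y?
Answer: -48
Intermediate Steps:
b(-12, 4) + a(4 - 1*2)*113 = -12*4 + (-2 + (4 - 1*2))*113 = -48 + (-2 + (4 - 2))*113 = -48 + (-2 + 2)*113 = -48 + 0*113 = -48 + 0 = -48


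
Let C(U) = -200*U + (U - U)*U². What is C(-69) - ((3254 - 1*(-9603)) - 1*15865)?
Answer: 16808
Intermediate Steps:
C(U) = -200*U (C(U) = -200*U + 0*U² = -200*U + 0 = -200*U)
C(-69) - ((3254 - 1*(-9603)) - 1*15865) = -200*(-69) - ((3254 - 1*(-9603)) - 1*15865) = 13800 - ((3254 + 9603) - 15865) = 13800 - (12857 - 15865) = 13800 - 1*(-3008) = 13800 + 3008 = 16808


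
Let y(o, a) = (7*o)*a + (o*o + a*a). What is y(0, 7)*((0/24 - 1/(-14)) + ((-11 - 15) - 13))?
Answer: -3815/2 ≈ -1907.5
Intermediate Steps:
y(o, a) = a² + o² + 7*a*o (y(o, a) = 7*a*o + (o² + a²) = 7*a*o + (a² + o²) = a² + o² + 7*a*o)
y(0, 7)*((0/24 - 1/(-14)) + ((-11 - 15) - 13)) = (7² + 0² + 7*7*0)*((0/24 - 1/(-14)) + ((-11 - 15) - 13)) = (49 + 0 + 0)*((0*(1/24) - 1*(-1/14)) + (-26 - 13)) = 49*((0 + 1/14) - 39) = 49*(1/14 - 39) = 49*(-545/14) = -3815/2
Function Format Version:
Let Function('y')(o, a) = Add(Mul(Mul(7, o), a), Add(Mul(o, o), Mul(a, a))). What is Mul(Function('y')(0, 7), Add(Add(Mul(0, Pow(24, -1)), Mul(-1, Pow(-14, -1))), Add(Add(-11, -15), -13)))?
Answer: Rational(-3815, 2) ≈ -1907.5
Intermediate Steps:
Function('y')(o, a) = Add(Pow(a, 2), Pow(o, 2), Mul(7, a, o)) (Function('y')(o, a) = Add(Mul(7, a, o), Add(Pow(o, 2), Pow(a, 2))) = Add(Mul(7, a, o), Add(Pow(a, 2), Pow(o, 2))) = Add(Pow(a, 2), Pow(o, 2), Mul(7, a, o)))
Mul(Function('y')(0, 7), Add(Add(Mul(0, Pow(24, -1)), Mul(-1, Pow(-14, -1))), Add(Add(-11, -15), -13))) = Mul(Add(Pow(7, 2), Pow(0, 2), Mul(7, 7, 0)), Add(Add(Mul(0, Pow(24, -1)), Mul(-1, Pow(-14, -1))), Add(Add(-11, -15), -13))) = Mul(Add(49, 0, 0), Add(Add(Mul(0, Rational(1, 24)), Mul(-1, Rational(-1, 14))), Add(-26, -13))) = Mul(49, Add(Add(0, Rational(1, 14)), -39)) = Mul(49, Add(Rational(1, 14), -39)) = Mul(49, Rational(-545, 14)) = Rational(-3815, 2)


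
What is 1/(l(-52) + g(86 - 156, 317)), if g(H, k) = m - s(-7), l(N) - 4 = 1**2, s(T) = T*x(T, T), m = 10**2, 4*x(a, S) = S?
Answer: 4/371 ≈ 0.010782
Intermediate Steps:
x(a, S) = S/4
m = 100
s(T) = T**2/4 (s(T) = T*(T/4) = T**2/4)
l(N) = 5 (l(N) = 4 + 1**2 = 4 + 1 = 5)
g(H, k) = 351/4 (g(H, k) = 100 - (-7)**2/4 = 100 - 49/4 = 351/4)
1/(l(-52) + g(86 - 156, 317)) = 1/(5 + 351/4) = 1/(371/4) = 4/371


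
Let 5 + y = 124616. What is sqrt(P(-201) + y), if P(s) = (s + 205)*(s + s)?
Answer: 3*sqrt(13667) ≈ 350.72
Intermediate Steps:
y = 124611 (y = -5 + 124616 = 124611)
P(s) = 2*s*(205 + s) (P(s) = (205 + s)*(2*s) = 2*s*(205 + s))
sqrt(P(-201) + y) = sqrt(2*(-201)*(205 - 201) + 124611) = sqrt(2*(-201)*4 + 124611) = sqrt(-1608 + 124611) = sqrt(123003) = 3*sqrt(13667)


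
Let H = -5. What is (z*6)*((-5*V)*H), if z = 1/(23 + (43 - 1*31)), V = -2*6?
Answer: -360/7 ≈ -51.429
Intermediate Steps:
V = -12
z = 1/35 (z = 1/(23 + (43 - 31)) = 1/(23 + 12) = 1/35 ≈ 0.028571)
(z*6)*((-5*V)*H) = ((1/35)*6)*(-5*(-12)*(-5)) = 6*(60*(-5))/35 = (6/35)*(-300) = -360/7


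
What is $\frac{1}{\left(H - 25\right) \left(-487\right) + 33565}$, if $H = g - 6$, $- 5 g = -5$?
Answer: $\frac{1}{48175} \approx 2.0758 \cdot 10^{-5}$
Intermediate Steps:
$g = 1$ ($g = \left(- \frac{1}{5}\right) \left(-5\right) = 1$)
$H = -5$ ($H = 1 - 6 = -5$)
$\frac{1}{\left(H - 25\right) \left(-487\right) + 33565} = \frac{1}{\left(-5 - 25\right) \left(-487\right) + 33565} = \frac{1}{\left(-30\right) \left(-487\right) + 33565} = \frac{1}{14610 + 33565} = \frac{1}{48175}$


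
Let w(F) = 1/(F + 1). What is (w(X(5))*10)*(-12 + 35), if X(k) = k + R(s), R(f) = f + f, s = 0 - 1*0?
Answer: 115/3 ≈ 38.333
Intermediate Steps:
s = 0 (s = 0 + 0 = 0)
R(f) = 2*f
X(k) = k (X(k) = k + 2*0 = k + 0 = k)
w(F) = 1/(1 + F)
(w(X(5))*10)*(-12 + 35) = (10/(1 + 5))*(-12 + 35) = (10/6)*23 = ((1/6)*10)*23 = (5/3)*23 = 115/3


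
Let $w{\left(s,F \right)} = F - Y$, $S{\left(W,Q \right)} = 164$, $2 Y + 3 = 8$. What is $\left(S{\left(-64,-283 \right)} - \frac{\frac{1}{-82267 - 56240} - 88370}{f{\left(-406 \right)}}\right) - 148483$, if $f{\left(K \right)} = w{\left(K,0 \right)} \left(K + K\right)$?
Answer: $- \frac{41690496194399}{281169210} \approx -1.4828 \cdot 10^{5}$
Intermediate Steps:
$Y = \frac{5}{2}$ ($Y = - \frac{3}{2} + \frac{1}{2} \cdot 8 = - \frac{3}{2} + 4 = \frac{5}{2} \approx 2.5$)
$w{\left(s,F \right)} = - \frac{5}{2} + F$ ($w{\left(s,F \right)} = F - \frac{5}{2} = - \frac{5}{2} + F$)
$f{\left(K \right)} = - 5 K$ ($f{\left(K \right)} = \left(- \frac{5}{2} + 0\right) \left(K + K\right) = - \frac{5 \cdot 2 K}{2} = - 5 K$)
$\left(S{\left(-64,-283 \right)} - \frac{\frac{1}{-82267 - 56240} - 88370}{f{\left(-406 \right)}}\right) - 148483 = \left(164 - \frac{\frac{1}{-82267 - 56240} - 88370}{\left(-5\right) \left(-406\right)}\right) - 148483 = \left(164 - \frac{\frac{1}{-138507} - 88370}{2030}\right) - 148483 = \left(164 - \left(- \frac{1}{138507} - 88370\right) \frac{1}{2030}\right) - 148483 = \left(164 - \left(- \frac{12239863591}{138507}\right) \frac{1}{2030}\right) - 148483 = \left(164 - - \frac{12239863591}{281169210}\right) - 148483 = \left(164 + \frac{12239863591}{281169210}\right) - 148483 = \frac{58351614031}{281169210} - 148483 = - \frac{41690496194399}{281169210}$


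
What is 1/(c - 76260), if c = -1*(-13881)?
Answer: -1/62379 ≈ -1.6031e-5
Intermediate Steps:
c = 13881
1/(c - 76260) = 1/(13881 - 76260) = 1/(-62379) = -1/62379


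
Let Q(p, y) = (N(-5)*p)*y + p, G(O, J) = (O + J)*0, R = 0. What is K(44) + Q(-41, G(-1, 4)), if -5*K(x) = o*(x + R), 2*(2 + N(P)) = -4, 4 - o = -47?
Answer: -2449/5 ≈ -489.80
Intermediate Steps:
o = 51 (o = 4 - 1*(-47) = 4 + 47 = 51)
N(P) = -4 (N(P) = -2 + (½)*(-4) = -2 - 2 = -4)
K(x) = -51*x/5 (K(x) = -51*(x + 0)/5 = -51*x/5)
G(O, J) = 0 (G(O, J) = (J + O)*0 = 0)
Q(p, y) = p - 4*p*y (Q(p, y) = (-4*p)*y + p = -4*p*y + p = p - 4*p*y)
K(44) + Q(-41, G(-1, 4)) = -51/5*44 - 41*(1 - 4*0) = -2244/5 - 41*(1 + 0) = -2244/5 - 41*1 = -2244/5 - 41 = -2449/5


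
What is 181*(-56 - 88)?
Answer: -26064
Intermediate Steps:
181*(-56 - 88) = 181*(-144) = -26064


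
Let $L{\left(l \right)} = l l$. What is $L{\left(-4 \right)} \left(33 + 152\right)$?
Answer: $2960$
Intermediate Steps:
$L{\left(l \right)} = l^{2}$
$L{\left(-4 \right)} \left(33 + 152\right) = \left(-4\right)^{2} \left(33 + 152\right) = 16 \cdot 185 = 2960$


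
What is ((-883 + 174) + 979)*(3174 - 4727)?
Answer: -419310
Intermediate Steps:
((-883 + 174) + 979)*(3174 - 4727) = (-709 + 979)*(-1553) = 270*(-1553) = -419310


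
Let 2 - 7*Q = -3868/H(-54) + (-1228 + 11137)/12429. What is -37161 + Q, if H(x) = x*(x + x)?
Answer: -523761437081/14094486 ≈ -37161.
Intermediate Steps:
H(x) = 2*x² (H(x) = x*(2*x) = 2*x²)
Q = 3757165/14094486 (Q = 2/7 - (-3868/(2*(-54)²) + (-1228 + 11137)/12429)/7 = 2/7 - (-3868/(2*2916) + 9909*(1/12429))/7 = 2/7 - (-3868/5832 + 1101/1381)/7 = 2/7 - (-3868*1/5832 + 1101/1381)/7 = 2/7 - (-967/1458 + 1101/1381)/7 = 2/7 - ⅐*269831/2013498 = 2/7 - 269831/14094486 = 3757165/14094486 ≈ 0.26657)
-37161 + Q = -37161 + 3757165/14094486 = -523761437081/14094486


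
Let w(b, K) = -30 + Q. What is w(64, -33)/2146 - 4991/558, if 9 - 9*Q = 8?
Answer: -28837/3219 ≈ -8.9584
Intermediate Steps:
Q = 1/9 (Q = 1 - 1/9*8 = 1 - 8/9 = 1/9 ≈ 0.11111)
w(b, K) = -269/9 (w(b, K) = -30 + 1/9 = -269/9)
w(64, -33)/2146 - 4991/558 = -269/9/2146 - 4991/558 = -269/9*1/2146 - 4991*1/558 = -269/19314 - 161/18 = -28837/3219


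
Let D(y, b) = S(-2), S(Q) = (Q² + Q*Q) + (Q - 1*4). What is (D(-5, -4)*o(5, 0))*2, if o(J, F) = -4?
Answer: -16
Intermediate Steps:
S(Q) = -4 + Q + 2*Q² (S(Q) = (Q² + Q²) + (Q - 4) = 2*Q² + (-4 + Q) = -4 + Q + 2*Q²)
D(y, b) = 2 (D(y, b) = -4 - 2 + 2*(-2)² = -4 - 2 + 2*4 = -4 - 2 + 8 = 2)
(D(-5, -4)*o(5, 0))*2 = (2*(-4))*2 = -8*2 = -16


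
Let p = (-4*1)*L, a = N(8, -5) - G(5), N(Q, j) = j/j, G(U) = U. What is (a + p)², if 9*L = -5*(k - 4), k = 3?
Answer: 3136/81 ≈ 38.716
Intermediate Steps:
L = 5/9 (L = (-5*(3 - 4))/9 = (-5*(-1))/9 = (⅑)*5 = 5/9 ≈ 0.55556)
N(Q, j) = 1
a = -4 (a = 1 - 1*5 = 1 - 5 = -4)
p = -20/9 (p = -4*1*(5/9) = -4*5/9 = -20/9 ≈ -2.2222)
(a + p)² = (-4 - 20/9)² = (-56/9)² = 3136/81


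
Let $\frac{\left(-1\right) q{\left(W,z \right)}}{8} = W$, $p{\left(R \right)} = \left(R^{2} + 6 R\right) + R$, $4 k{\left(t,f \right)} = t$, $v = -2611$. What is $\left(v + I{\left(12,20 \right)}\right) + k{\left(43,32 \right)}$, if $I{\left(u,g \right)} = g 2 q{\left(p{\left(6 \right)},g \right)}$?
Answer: $- \frac{110241}{4} \approx -27560.0$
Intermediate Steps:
$k{\left(t,f \right)} = \frac{t}{4}$
$p{\left(R \right)} = R^{2} + 7 R$
$q{\left(W,z \right)} = - 8 W$
$I{\left(u,g \right)} = - 1248 g$ ($I{\left(u,g \right)} = g 2 \left(- 8 \cdot 6 \left(7 + 6\right)\right) = 2 g \left(- 8 \cdot 6 \cdot 13\right) = 2 g \left(\left(-8\right) 78\right) = 2 g \left(-624\right) = - 1248 g$)
$\left(v + I{\left(12,20 \right)}\right) + k{\left(43,32 \right)} = \left(-2611 - 24960\right) + \frac{1}{4} \cdot 43 = \left(-2611 - 24960\right) + \frac{43}{4} = -27571 + \frac{43}{4} = - \frac{110241}{4}$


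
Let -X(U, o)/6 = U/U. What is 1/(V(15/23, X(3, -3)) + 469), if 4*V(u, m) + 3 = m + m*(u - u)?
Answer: 4/1867 ≈ 0.0021425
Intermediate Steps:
X(U, o) = -6 (X(U, o) = -6*U/U = -6*1 = -6)
V(u, m) = -¾ + m/4 (V(u, m) = -¾ + (m + m*(u - u))/4 = -¾ + (m + m*0)/4 = -¾ + (m + 0)/4 = -¾ + m/4)
1/(V(15/23, X(3, -3)) + 469) = 1/((-¾ + (¼)*(-6)) + 469) = 1/((-¾ - 3/2) + 469) = 1/(-9/4 + 469) = 1/(1867/4) = 4/1867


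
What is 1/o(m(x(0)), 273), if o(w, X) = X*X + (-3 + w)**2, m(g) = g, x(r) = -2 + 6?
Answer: 1/74530 ≈ 1.3417e-5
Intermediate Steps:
x(r) = 4
o(w, X) = X**2 + (-3 + w)**2
1/o(m(x(0)), 273) = 1/(273**2 + (-3 + 4)**2) = 1/(74529 + 1**2) = 1/(74529 + 1) = 1/74530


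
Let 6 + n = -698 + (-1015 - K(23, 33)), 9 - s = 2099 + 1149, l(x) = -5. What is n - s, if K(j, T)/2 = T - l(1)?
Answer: 1444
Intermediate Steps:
K(j, T) = 10 + 2*T (K(j, T) = 2*(T - 1*(-5)) = 2*(T + 5) = 2*(5 + T) = 10 + 2*T)
s = -3239 (s = 9 - (2099 + 1149) = 9 - 1*3248 = 9 - 3248 = -3239)
n = -1795 (n = -6 + (-698 + (-1015 - (10 + 2*33))) = -6 + (-698 + (-1015 - (10 + 66))) = -6 + (-698 + (-1015 - 1*76)) = -6 + (-698 + (-1015 - 76)) = -6 + (-698 - 1091) = -6 - 1789 = -1795)
n - s = -1795 - 1*(-3239) = -1795 + 3239 = 1444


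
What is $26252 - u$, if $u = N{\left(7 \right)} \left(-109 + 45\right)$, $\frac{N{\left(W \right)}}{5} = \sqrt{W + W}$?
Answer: $26252 + 320 \sqrt{14} \approx 27449.0$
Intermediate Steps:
$N{\left(W \right)} = 5 \sqrt{2} \sqrt{W}$ ($N{\left(W \right)} = 5 \sqrt{W + W} = 5 \sqrt{2 W} = 5 \sqrt{2} \sqrt{W}$)
$u = - 320 \sqrt{14}$ ($u = 5 \sqrt{2} \sqrt{7} \left(-109 + 45\right) = 5 \sqrt{14} \left(-64\right) = - 320 \sqrt{14} \approx -1197.3$)
$26252 - u = 26252 - - 320 \sqrt{14} = 26252 + 320 \sqrt{14}$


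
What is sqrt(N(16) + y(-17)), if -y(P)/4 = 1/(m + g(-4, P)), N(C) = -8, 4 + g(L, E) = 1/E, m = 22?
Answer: 2*I*sqrt(191235)/305 ≈ 2.8676*I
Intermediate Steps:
g(L, E) = -4 + 1/E
y(P) = -4/(18 + 1/P) (y(P) = -4/(22 + (-4 + 1/P)) = -4/(18 + 1/P))
sqrt(N(16) + y(-17)) = sqrt(-8 - 4*(-17)/(1 + 18*(-17))) = sqrt(-8 - 4*(-17)/(1 - 306)) = sqrt(-8 - 4*(-17)/(-305)) = sqrt(-8 - 4*(-17)*(-1/305)) = sqrt(-8 - 68/305) = sqrt(-2508/305) = 2*I*sqrt(191235)/305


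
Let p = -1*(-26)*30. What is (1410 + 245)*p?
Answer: 1290900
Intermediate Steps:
p = 780 (p = 26*30 = 780)
(1410 + 245)*p = (1410 + 245)*780 = 1655*780 = 1290900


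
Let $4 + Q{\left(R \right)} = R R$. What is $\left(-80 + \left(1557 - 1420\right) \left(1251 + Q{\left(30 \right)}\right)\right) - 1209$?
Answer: $292850$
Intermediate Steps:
$Q{\left(R \right)} = -4 + R^{2}$ ($Q{\left(R \right)} = -4 + R R = -4 + R^{2}$)
$\left(-80 + \left(1557 - 1420\right) \left(1251 + Q{\left(30 \right)}\right)\right) - 1209 = \left(-80 + \left(1557 - 1420\right) \left(1251 - \left(4 - 30^{2}\right)\right)\right) - 1209 = \left(-80 + 137 \left(1251 + \left(-4 + 900\right)\right)\right) - 1209 = \left(-80 + 137 \left(1251 + 896\right)\right) - 1209 = \left(-80 + 137 \cdot 2147\right) - 1209 = \left(-80 + 294139\right) - 1209 = 294059 - 1209 = 292850$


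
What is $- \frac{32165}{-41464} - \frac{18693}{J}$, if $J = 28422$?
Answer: $\frac{7728171}{65471656} \approx 0.11804$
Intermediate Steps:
$- \frac{32165}{-41464} - \frac{18693}{J} = - \frac{32165}{-41464} - \frac{18693}{28422} = \left(-32165\right) \left(- \frac{1}{41464}\right) - \frac{2077}{3158} = \frac{32165}{41464} - \frac{2077}{3158} = \frac{7728171}{65471656}$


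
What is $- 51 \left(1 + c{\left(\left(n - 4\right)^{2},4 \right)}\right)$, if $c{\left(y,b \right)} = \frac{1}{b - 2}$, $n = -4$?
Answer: $- \frac{153}{2} \approx -76.5$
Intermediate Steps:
$c{\left(y,b \right)} = \frac{1}{-2 + b}$
$- 51 \left(1 + c{\left(\left(n - 4\right)^{2},4 \right)}\right) = - 51 \left(1 + \frac{1}{-2 + 4}\right) = - 51 \left(1 + \frac{1}{2}\right) = \left(-51\right) \frac{3}{2} = - \frac{153}{2}$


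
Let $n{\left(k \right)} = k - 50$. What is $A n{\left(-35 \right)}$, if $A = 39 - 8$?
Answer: $-2635$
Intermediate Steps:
$n{\left(k \right)} = -50 + k$
$A = 31$ ($A = 39 - 8 = 31$)
$A n{\left(-35 \right)} = 31 \left(-50 - 35\right) = 31 \left(-85\right) = -2635$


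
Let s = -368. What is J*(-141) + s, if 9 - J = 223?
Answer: 29806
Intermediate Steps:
J = -214 (J = 9 - 1*223 = 9 - 223 = -214)
J*(-141) + s = -214*(-141) - 368 = 30174 - 368 = 29806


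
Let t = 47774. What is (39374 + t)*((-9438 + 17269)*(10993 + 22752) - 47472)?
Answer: 23025340225204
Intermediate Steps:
(39374 + t)*((-9438 + 17269)*(10993 + 22752) - 47472) = (39374 + 47774)*((-9438 + 17269)*(10993 + 22752) - 47472) = 87148*(7831*33745 - 47472) = 87148*(264257095 - 47472) = 87148*264209623 = 23025340225204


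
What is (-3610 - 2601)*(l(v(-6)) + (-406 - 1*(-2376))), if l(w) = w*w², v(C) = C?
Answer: -10894094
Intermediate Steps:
l(w) = w³
(-3610 - 2601)*(l(v(-6)) + (-406 - 1*(-2376))) = (-3610 - 2601)*((-6)³ + (-406 - 1*(-2376))) = -6211*(-216 + (-406 + 2376)) = -6211*(-216 + 1970) = -6211*1754 = -10894094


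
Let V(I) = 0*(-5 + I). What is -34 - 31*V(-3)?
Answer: -34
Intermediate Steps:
V(I) = 0
-34 - 31*V(-3) = -34 - 31*0 = -34 + 0 = -34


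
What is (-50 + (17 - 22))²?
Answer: 3025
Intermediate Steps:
(-50 + (17 - 22))² = (-50 - 5)² = (-55)² = 3025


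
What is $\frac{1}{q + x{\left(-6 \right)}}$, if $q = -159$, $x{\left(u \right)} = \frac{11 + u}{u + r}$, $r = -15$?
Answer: $- \frac{21}{3344} \approx -0.0062799$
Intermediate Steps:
$x{\left(u \right)} = \frac{11 + u}{-15 + u}$ ($x{\left(u \right)} = \frac{11 + u}{u - 15} = \frac{11 + u}{-15 + u}$)
$\frac{1}{q + x{\left(-6 \right)}} = \frac{1}{-159 + \frac{11 - 6}{-15 - 6}} = \frac{1}{-159 + \frac{1}{-21} \cdot 5} = \frac{1}{-159 - \frac{5}{21}} = \frac{1}{- \frac{3344}{21}} = - \frac{21}{3344}$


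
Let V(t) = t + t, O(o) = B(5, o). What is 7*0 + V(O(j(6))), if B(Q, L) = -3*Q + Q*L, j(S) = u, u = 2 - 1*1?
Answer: -20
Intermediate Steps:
u = 1 (u = 2 - 1 = 1)
j(S) = 1
B(Q, L) = -3*Q + L*Q
O(o) = -15 + 5*o (O(o) = 5*(-3 + o) = -15 + 5*o)
V(t) = 2*t
7*0 + V(O(j(6))) = 7*0 + 2*(-15 + 5*1) = 0 + 2*(-15 + 5) = 0 + 2*(-10) = 0 - 20 = -20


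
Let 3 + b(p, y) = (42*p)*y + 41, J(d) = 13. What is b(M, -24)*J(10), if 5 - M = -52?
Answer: -746434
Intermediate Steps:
M = 57 (M = 5 - 1*(-52) = 5 + 52 = 57)
b(p, y) = 38 + 42*p*y (b(p, y) = -3 + ((42*p)*y + 41) = -3 + (42*p*y + 41) = -3 + (41 + 42*p*y) = 38 + 42*p*y)
b(M, -24)*J(10) = (38 + 42*57*(-24))*13 = (38 - 57456)*13 = -57418*13 = -746434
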